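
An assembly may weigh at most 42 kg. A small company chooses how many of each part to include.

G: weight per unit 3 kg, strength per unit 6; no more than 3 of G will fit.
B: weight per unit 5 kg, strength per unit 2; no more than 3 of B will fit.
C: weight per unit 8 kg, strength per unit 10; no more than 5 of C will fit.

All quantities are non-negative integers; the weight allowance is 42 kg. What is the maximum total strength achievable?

2×G and 4×C: weight 38 ≤ 42, strength 2·6 + 4·10 = 52.
3×G and 4×C: weight 41 ≤ 42, strength 3·6 + 4·10 = 58.
Best is 58.

58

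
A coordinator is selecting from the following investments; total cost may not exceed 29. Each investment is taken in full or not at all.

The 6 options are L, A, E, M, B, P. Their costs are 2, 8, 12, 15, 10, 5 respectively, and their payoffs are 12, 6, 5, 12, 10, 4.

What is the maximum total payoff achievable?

Take L, M, and B: cost 2 + 15 + 10 = 27 ≤ 29, payoff 12 + 12 + 10 = 34.
No other feasible combination does better.

34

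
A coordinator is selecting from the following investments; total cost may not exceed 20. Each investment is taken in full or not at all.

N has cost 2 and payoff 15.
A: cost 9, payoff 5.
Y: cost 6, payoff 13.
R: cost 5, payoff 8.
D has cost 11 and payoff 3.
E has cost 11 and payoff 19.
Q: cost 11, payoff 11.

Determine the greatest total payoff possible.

47

Allowing fractional choices, the relaxed optimum would be about 48.6, but investments are indivisible.
N + Y + E: cost 2 + 6 + 11 = 19 ≤ 20, payoff 15 + 13 + 19 = 47.
N + R + E: cost 2 + 5 + 11 = 18 ≤ 20, payoff 15 + 8 + 19 = 42.
Best is N, Y, and E with total payoff 47.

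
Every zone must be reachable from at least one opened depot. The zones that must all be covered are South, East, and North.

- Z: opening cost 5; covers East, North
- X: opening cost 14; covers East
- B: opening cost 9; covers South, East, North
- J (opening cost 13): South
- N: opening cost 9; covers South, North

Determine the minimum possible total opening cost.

This is an integer covering problem.
B alone covers South, East, North — every zone.
Total opening cost: 9.

9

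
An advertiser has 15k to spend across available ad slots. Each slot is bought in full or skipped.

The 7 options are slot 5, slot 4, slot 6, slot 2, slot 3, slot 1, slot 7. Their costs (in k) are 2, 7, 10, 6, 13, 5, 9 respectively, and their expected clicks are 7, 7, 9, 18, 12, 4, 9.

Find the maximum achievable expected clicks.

Take slot 5, slot 4, and slot 2: cost 2 + 7 + 6 = 15 ≤ 15, expected clicks 7 + 7 + 18 = 32.
No other feasible combination does better.

32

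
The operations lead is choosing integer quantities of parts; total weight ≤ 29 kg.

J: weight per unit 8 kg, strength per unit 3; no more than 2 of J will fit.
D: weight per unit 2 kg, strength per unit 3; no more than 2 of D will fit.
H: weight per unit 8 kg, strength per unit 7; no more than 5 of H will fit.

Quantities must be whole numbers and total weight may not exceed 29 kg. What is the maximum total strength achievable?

Take 2×D and 3×H: weight 28 ≤ 29, strength 2·3 + 3·7 = 27.
D has the best ratio (3/2) and is taken to its limit of 2; remaining capacity is filled optimally with the others.

27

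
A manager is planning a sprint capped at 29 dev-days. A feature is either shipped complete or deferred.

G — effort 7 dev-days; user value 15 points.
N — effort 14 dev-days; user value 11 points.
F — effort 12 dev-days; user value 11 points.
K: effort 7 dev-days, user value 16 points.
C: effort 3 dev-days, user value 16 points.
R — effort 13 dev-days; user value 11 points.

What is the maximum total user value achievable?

58

Treat it as a binary knapsack problem.
G + K + C: effort 7 + 7 + 3 = 17 ≤ 29, user value 15 + 16 + 16 = 47.
G + F + K + C: effort 7 + 12 + 7 + 3 = 29 ≤ 29, user value 15 + 11 + 16 + 16 = 58.
F + K + C: effort 12 + 7 + 3 = 22 ≤ 29, user value 11 + 16 + 16 = 43.
Best is G, F, K, and C with total user value 58.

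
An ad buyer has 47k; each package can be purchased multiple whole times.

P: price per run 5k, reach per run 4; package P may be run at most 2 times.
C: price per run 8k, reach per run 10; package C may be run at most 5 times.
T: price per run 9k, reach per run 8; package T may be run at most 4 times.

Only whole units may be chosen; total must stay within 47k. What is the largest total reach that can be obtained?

54

C has the best ratio (10/8); taking only C gives at most 5×10 = 50 (stopped by the price limit).
Mixing does better — 1×P and 5×C: price 45 ≤ 47, reach 1·4 + 5·10 = 54.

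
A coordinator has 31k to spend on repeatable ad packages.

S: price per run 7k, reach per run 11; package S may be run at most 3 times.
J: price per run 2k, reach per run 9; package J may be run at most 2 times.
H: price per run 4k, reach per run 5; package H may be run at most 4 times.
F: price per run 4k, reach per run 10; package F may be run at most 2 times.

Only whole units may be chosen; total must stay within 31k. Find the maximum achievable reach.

This is a bounded integer knapsack.
J has the best ratio (9/2); taking only J gives at most 2×9 = 18 (stopped by the supply cap of 2).
Mixing does better — 2×S, 2×J, 1×H, and 2×F: price 30 ≤ 31, reach 2·11 + 2·9 + 1·5 + 2·10 = 65.

65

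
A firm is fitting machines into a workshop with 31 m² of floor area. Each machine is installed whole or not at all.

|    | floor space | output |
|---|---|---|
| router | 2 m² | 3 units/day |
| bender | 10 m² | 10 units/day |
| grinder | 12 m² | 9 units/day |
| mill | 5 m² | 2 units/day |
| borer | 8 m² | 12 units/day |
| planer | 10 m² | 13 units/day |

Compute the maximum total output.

This is an integer program with binary decision variables.
Allowing fractional choices, the relaxed optimum would be about 38.8, but machines are indivisible.
router + bender + borer + planer: floor space 2 + 10 + 8 + 10 = 30 ≤ 31, output 3 + 10 + 12 + 13 = 38.
bender + borer + planer: floor space 10 + 8 + 10 = 28 ≤ 31, output 10 + 12 + 13 = 35.
Best is router, bender, borer, and planer with total output 38.

38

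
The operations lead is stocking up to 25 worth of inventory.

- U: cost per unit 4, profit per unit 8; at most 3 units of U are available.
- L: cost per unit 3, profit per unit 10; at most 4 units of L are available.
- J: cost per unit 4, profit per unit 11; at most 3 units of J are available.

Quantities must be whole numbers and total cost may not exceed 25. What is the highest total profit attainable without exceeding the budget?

73

This is a bounded integer knapsack.
Take 4×L and 3×J: cost 24 ≤ 25, profit 4·10 + 3·11 = 73.
L has the best ratio (10/3) and is taken to its limit of 4; remaining capacity is filled optimally with the others.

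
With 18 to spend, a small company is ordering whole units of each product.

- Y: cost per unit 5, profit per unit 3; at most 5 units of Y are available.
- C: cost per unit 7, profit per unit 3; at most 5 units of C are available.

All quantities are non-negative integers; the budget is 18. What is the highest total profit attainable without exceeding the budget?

9

3×Y: cost 15 ≤ 18, profit 3·3 = 9.
2×Y and 1×C: cost 17 ≤ 18, profit 2·3 + 1·3 = 9.
Best is 9.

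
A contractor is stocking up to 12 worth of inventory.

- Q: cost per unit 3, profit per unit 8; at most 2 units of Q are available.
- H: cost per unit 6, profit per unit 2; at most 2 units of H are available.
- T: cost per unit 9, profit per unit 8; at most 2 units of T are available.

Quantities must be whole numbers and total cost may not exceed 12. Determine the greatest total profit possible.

Take 2×Q and 1×H: cost 12 ≤ 12, profit 2·8 + 1·2 = 18.
Q has the best ratio (8/3) and is taken to its limit of 2; remaining capacity is filled optimally with the others.

18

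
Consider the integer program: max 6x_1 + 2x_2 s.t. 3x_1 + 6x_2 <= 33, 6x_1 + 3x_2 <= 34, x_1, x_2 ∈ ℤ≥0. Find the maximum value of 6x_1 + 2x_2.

(x_1,x_2)=(5,1): 3·5+6·1=21≤33, 6·5+3·1=33≤34, objective 32.
(x_1,x_2)=(5,0): 3·5+6·0=15≤33, 6·5+3·0=30≤34, objective 30.
(x_1,x_2)=(4,2): 3·4+6·2=24≤33, 6·4+3·2=30≤34, objective 28.
Maximum is 32 at (x_1,x_2)=(5,1).

32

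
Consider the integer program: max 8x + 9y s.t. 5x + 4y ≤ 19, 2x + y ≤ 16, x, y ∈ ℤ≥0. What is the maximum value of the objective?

(x,y)=(0,4): 5·0+4·4=16≤19, 2·0+1·4=4≤16, objective 36.
(x,y)=(1,3): 5·1+4·3=17≤19, 2·1+1·3=5≤16, objective 35.
(x,y)=(0,3): 5·0+4·3=12≤19, 2·0+1·3=3≤16, objective 27.
No feasible integer point exceeds 36.

36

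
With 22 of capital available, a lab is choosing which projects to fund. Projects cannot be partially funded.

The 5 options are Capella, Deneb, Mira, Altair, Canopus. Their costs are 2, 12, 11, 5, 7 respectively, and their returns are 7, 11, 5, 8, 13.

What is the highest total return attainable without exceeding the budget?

Allowing fractional choices, the relaxed optimum would be about 35.3, but projects are indivisible.
Capella + Deneb + Altair: cost 2 + 12 + 5 = 19 ≤ 22, return 7 + 11 + 8 = 26.
Capella + Deneb + Canopus: cost 2 + 12 + 7 = 21 ≤ 22, return 7 + 11 + 13 = 31.
Capella + Altair + Canopus: cost 2 + 5 + 7 = 14 ≤ 22, return 7 + 8 + 13 = 28.
Best is Capella, Deneb, and Canopus with total return 31.

31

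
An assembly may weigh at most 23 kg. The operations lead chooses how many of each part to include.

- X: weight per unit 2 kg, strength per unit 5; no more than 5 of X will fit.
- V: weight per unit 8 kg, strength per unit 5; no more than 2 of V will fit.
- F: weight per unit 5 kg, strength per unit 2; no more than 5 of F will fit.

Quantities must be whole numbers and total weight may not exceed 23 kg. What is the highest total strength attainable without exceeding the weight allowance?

32

This is a bounded integer knapsack.
5×X, 1×V, and 1×F: weight 23 ≤ 23, strength 5·5 + 1·5 + 1·2 = 32.
5×X and 1×V: weight 18 ≤ 23, strength 5·5 + 1·5 = 30.
Best is 32.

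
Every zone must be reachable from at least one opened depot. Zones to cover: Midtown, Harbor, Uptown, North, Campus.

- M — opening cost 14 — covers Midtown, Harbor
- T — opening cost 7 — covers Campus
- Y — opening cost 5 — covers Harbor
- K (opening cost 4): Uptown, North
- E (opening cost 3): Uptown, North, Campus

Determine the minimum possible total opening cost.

The greedy cost-per-new-zone heuristic would pick E, Y, and M for 22, but a cheaper cover exists.
Choose M and E: together they cover Midtown, Harbor, Uptown, North, Campus — every zone.
Total opening cost: 14 + 3 = 17.
No cover costs less than 17.

17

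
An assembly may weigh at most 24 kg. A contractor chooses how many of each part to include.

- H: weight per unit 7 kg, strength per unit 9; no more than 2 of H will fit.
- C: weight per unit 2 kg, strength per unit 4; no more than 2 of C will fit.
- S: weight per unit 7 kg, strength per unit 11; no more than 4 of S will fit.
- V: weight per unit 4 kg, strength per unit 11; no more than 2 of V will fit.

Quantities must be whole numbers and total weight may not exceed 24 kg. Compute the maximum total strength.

Take 1×C, 2×S, and 2×V: weight 24 ≤ 24, strength 1·4 + 2·11 + 2·11 = 48.
V has the best ratio (11/4) and is taken to its limit of 2; remaining capacity is filled optimally with the others.

48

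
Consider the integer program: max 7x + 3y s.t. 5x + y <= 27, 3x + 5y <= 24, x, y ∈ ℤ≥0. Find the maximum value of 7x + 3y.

The continuous relaxation peaks at (5.05, 1.77) with value 40.64; rounding to a feasible lattice point costs some objective.
(x,y)=(5,1) is feasible, giving 38.
(x,y)=(5,0) is feasible, giving 35.
(x,y)=(4,2) is feasible, giving 34.
(x,y)=(4,1) is feasible, giving 31.
The best lattice point is (5,1), giving 38.

38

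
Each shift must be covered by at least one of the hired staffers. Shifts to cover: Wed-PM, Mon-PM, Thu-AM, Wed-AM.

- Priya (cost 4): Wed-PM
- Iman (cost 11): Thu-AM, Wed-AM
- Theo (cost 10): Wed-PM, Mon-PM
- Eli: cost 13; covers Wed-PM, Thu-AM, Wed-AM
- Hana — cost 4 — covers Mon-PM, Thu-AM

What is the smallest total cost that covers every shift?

The greedy cost-per-new-shift heuristic would pick Hana, Priya, and Iman for 19, but a cheaper cover exists.
Choose Eli and Hana: together they cover Wed-PM, Mon-PM, Thu-AM, Wed-AM — every shift.
Total cost: 13 + 4 = 17.
No cover costs less than 17.

17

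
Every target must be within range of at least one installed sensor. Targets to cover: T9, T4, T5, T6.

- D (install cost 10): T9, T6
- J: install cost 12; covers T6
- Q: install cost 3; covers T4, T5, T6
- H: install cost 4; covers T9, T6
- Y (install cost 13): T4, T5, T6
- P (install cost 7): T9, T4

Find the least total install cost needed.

7

This is an integer covering problem.
Choose Q and H: together they cover T9, T4, T5, T6 — every target.
Total install cost: 3 + 4 = 7.
No cover costs less than 7.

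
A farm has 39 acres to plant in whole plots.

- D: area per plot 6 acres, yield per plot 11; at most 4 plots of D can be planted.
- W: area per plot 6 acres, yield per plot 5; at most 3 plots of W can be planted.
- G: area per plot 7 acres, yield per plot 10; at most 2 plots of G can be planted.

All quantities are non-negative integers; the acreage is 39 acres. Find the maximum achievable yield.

D has the best ratio (11/6); taking only D gives at most 4×11 = 44 (stopped by the supply cap of 4).
Mixing does better — 4×D and 2×G: area 38 ≤ 39, yield 4·11 + 2·10 = 64.

64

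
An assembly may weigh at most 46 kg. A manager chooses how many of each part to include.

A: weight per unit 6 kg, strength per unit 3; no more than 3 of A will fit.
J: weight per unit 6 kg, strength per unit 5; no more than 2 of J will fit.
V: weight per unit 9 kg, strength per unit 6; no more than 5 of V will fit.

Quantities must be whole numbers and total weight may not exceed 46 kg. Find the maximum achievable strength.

31

5×V: weight 45 ≤ 46, strength 5·6 = 30.
1×A, 2×J, and 3×V: weight 45 ≤ 46, strength 1·3 + 2·5 + 3·6 = 31.
Best is 31.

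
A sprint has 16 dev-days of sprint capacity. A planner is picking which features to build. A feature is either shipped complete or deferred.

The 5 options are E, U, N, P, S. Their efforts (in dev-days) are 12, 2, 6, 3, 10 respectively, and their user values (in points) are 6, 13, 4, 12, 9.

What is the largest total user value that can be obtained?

34

U + P: effort 2 + 3 = 5 ≤ 16, user value 13 + 12 = 25.
U + P + S: effort 2 + 3 + 10 = 15 ≤ 16, user value 13 + 12 + 9 = 34.
U + N + P: effort 2 + 6 + 3 = 11 ≤ 16, user value 13 + 4 + 12 = 29.
Best is U, P, and S with total user value 34.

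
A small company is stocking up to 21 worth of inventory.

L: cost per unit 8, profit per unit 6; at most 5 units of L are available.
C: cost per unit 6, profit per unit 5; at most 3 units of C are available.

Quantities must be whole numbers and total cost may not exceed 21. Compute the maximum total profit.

16

This is a bounded integer knapsack.
Take 1×L and 2×C: cost 20 ≤ 21, profit 1·6 + 2·5 = 16.
No other integer combination yields more.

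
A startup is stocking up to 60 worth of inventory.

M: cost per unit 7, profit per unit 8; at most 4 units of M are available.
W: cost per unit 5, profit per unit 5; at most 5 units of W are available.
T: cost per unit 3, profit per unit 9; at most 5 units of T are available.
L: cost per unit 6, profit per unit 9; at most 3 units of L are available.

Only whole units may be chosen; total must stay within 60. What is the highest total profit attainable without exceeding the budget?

3×M, 1×W, 5×T, and 3×L: cost 59 ≤ 60, profit 3·8 + 1·5 + 5·9 + 3·9 = 101.
1×M, 4×W, 5×T, and 3×L: cost 60 ≤ 60, profit 1·8 + 4·5 + 5·9 + 3·9 = 100.
Best is 101.

101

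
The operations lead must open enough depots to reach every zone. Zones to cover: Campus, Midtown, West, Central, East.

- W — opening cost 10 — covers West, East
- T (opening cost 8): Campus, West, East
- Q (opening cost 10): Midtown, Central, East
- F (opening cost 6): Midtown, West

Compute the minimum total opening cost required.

18

Choose T and Q: together they cover Campus, Midtown, West, Central, East — every zone.
Total opening cost: 8 + 10 = 18.
No cover costs less than 18.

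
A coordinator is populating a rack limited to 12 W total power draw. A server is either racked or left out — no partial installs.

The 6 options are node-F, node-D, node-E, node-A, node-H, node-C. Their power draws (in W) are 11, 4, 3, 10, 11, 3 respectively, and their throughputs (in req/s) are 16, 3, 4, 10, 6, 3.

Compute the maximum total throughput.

16

Take node-F: power draw 11 ≤ 12, throughput 16.
No other feasible combination does better.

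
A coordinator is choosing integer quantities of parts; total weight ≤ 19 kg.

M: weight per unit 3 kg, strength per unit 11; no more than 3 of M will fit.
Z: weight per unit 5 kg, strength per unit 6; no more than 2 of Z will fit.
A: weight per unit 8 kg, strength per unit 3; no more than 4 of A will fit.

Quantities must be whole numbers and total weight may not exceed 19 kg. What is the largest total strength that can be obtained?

M has the best ratio (11/3); taking only M gives at most 3×11 = 33 (stopped by the supply cap of 3).
Mixing does better — 3×M and 2×Z: weight 19 ≤ 19, strength 3·11 + 2·6 = 45.

45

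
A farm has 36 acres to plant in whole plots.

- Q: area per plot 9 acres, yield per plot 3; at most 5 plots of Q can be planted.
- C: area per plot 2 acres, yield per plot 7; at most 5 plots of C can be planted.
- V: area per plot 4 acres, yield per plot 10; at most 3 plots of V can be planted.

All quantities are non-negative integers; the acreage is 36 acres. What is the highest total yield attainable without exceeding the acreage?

1×Q, 5×C, and 3×V: area 31 ≤ 36, yield 1·3 + 5·7 + 3·10 = 68.
5×C and 3×V: area 22 ≤ 36, yield 5·7 + 3·10 = 65.
Best is 68.

68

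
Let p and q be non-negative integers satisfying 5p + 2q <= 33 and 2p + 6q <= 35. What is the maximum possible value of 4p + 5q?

(p,q)=(5,4) is feasible, giving 40.
(p,q)=(4,4) is feasible, giving 36.
Maximum is 40 at (p,q)=(5,4).

40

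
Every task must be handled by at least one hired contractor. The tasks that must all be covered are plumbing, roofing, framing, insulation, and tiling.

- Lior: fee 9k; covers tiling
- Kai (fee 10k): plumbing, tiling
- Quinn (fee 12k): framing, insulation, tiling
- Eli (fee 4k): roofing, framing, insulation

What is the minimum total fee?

This is an integer covering problem.
Choose Kai and Eli: together they cover plumbing, roofing, framing, insulation, tiling — every task.
Total fee: 10 + 4 = 14.

14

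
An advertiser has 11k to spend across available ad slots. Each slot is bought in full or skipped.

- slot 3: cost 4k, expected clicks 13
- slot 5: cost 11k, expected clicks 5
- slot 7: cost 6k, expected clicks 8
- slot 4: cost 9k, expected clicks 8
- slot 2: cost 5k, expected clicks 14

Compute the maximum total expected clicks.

Allowing fractional choices, the relaxed optimum would be about 29.7, but ad slots are indivisible.
slot 3 + slot 7: cost 4 + 6 = 10 ≤ 11, expected clicks 13 + 8 = 21.
slot 7 + slot 2: cost 6 + 5 = 11 ≤ 11, expected clicks 8 + 14 = 22.
slot 3 + slot 2: cost 4 + 5 = 9 ≤ 11, expected clicks 13 + 14 = 27.
Best is slot 3 and slot 2 with total expected clicks 27.

27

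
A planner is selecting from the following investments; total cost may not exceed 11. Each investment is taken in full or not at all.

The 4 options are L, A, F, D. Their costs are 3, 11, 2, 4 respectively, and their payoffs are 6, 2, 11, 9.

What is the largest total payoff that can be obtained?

Allowing fractional choices, the relaxed optimum would be about 26.4, but investments are indivisible.
L + F: cost 3 + 2 = 5 ≤ 11, payoff 6 + 11 = 17.
L + F + D: cost 3 + 2 + 4 = 9 ≤ 11, payoff 6 + 11 + 9 = 26.
F + D: cost 2 + 4 = 6 ≤ 11, payoff 11 + 9 = 20.
Best is L, F, and D with total payoff 26.

26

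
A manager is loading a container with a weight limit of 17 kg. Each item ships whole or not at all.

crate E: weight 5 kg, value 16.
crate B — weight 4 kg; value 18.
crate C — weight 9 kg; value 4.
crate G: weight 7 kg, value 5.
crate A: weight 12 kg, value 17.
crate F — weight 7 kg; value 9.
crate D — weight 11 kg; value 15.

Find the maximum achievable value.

43

This is a 0-1 knapsack instance.
crate E + crate B + crate F: weight 5 + 4 + 7 = 16 ≤ 17, value 16 + 18 + 9 = 43.
crate E + crate B + crate G: weight 5 + 4 + 7 = 16 ≤ 17, value 16 + 18 + 5 = 39.
Best is crate E, crate B, and crate F with total value 43.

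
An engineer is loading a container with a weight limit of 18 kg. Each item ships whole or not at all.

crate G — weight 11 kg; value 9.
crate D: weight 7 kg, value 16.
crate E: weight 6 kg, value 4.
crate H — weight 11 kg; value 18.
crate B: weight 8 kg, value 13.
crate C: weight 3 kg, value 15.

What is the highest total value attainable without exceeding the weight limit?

This is an integer program with binary decision variables.
Take crate D, crate B, and crate C: weight 7 + 8 + 3 = 18 ≤ 18, value 16 + 13 + 15 = 44.
No other feasible combination does better.

44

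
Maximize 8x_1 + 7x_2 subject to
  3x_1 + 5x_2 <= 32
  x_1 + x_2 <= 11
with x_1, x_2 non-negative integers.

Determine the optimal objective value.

(x_1,x_2)=(10,0) is feasible, giving 80.
(x_1,x_2)=(9,1) is feasible, giving 79.
(x_1,x_2)=(9,0) is feasible, giving 72.
No feasible integer point exceeds 80.

80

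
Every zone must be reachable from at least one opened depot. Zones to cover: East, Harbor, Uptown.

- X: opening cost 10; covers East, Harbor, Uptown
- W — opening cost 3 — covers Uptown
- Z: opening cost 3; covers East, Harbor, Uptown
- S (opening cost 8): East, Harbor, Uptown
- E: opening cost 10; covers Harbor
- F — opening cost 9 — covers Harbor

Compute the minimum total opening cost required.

3

Z alone covers East, Harbor, Uptown — every zone.
Total opening cost: 3.
No cover costs less than 3.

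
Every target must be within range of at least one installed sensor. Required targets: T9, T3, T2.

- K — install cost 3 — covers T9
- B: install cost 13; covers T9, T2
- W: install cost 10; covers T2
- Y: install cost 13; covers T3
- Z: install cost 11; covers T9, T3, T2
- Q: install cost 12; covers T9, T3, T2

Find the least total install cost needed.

This is an integer covering problem.
The greedy cost-per-new-target heuristic would pick K and Z for 14, but a cheaper cover exists.
Z alone covers T9, T3, T2 — every target.
Total install cost: 11.
No cover costs less than 11.

11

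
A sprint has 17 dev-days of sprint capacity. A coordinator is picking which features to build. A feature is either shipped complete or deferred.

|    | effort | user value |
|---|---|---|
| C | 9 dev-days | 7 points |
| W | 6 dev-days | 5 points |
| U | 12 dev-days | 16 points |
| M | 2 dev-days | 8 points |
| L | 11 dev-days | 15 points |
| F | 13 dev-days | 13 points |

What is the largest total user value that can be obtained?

U + M: effort 12 + 2 = 14 ≤ 17, user value 16 + 8 = 24.
M + L: effort 2 + 11 = 13 ≤ 17, user value 8 + 15 = 23.
M + F: effort 2 + 13 = 15 ≤ 17, user value 8 + 13 = 21.
Best is U and M with total user value 24.

24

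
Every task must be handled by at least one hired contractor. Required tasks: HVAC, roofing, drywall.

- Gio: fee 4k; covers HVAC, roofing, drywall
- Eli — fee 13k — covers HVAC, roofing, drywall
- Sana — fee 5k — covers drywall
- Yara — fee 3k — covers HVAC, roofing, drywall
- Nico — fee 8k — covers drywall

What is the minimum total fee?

This is an integer covering problem.
Yara alone covers HVAC, roofing, drywall — every task.
Total fee: 3.
No cover costs less than 3.

3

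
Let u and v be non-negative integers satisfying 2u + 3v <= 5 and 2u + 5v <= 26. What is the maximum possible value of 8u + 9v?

17

Relaxing integrality, the LP optimum is 20.00 at (u,v) = (2.5, 0), which is not an integer point.
(u,v)=(1,1): 2·1+3·1=5≤5, 2·1+5·1=7≤26, objective 17.
(u,v)=(2,0): 2·2+3·0=4≤5, 2·2+5·0=4≤26, objective 16.
(u,v)=(0,1): 2·0+3·1=3≤5, 2·0+5·1=5≤26, objective 9.
The best lattice point is (1,1), giving 17.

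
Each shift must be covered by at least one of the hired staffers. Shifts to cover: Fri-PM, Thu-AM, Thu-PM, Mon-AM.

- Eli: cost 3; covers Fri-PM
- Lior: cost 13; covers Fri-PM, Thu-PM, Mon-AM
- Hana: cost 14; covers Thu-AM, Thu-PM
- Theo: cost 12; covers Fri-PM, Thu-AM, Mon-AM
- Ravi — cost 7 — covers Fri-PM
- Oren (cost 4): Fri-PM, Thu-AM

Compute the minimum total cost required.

Choose Lior and Oren: together they cover Fri-PM, Thu-AM, Thu-PM, Mon-AM — every shift.
Total cost: 13 + 4 = 17.
No cover costs less than 17.

17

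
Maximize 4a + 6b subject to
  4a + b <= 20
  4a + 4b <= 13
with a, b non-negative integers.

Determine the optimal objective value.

The continuous relaxation peaks at (0, 3.25) with value 19.50; rounding to a feasible lattice point costs some objective.
(a,b)=(0,3): 4·0+1·3=3≤20, 4·0+4·3=12≤13, objective 18.
(a,b)=(1,2): 4·1+1·2=6≤20, 4·1+4·2=12≤13, objective 16.
(a,b)=(0,2): 4·0+1·2=2≤20, 4·0+4·2=8≤13, objective 12.
No feasible integer point exceeds 18.

18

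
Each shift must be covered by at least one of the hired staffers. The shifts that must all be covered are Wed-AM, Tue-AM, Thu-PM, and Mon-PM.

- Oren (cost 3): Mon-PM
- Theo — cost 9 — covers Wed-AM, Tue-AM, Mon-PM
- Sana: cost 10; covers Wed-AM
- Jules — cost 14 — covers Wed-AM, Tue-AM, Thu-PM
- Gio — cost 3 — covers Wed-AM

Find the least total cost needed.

17

This is an integer covering problem.
The greedy cost-per-new-shift heuristic would pick Oren, Gio, and Jules for 20, but a cheaper cover exists.
Choose Oren and Jules: together they cover Wed-AM, Tue-AM, Thu-PM, Mon-PM — every shift.
Total cost: 3 + 14 = 17.
No cover costs less than 17.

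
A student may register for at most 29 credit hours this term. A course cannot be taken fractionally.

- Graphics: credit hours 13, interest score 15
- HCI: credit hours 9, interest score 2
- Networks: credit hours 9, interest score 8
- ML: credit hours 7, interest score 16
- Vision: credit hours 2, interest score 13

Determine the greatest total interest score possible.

Take Graphics, ML, and Vision: credit hours 13 + 7 + 2 = 22 ≤ 29, interest score 15 + 16 + 13 = 44.
No other feasible combination does better.

44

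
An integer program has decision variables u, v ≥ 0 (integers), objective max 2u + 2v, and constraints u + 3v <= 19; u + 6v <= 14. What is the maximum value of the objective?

(u,v)=(14,0) is feasible, giving 28.
(u,v)=(13,0) is feasible, giving 26.
The best lattice point is (14,0), giving 28.

28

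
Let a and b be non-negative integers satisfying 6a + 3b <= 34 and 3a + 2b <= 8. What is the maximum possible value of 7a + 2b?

16

(a,b)=(2,1) is feasible, giving 16.
(a,b)=(2,0) is feasible, giving 14.
The best lattice point is (2,1), giving 16.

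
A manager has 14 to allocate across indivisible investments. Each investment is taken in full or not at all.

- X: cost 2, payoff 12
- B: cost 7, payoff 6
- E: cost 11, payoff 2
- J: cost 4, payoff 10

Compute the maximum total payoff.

28

Allowing fractional choices, the relaxed optimum would be about 28.2, but investments are indivisible.
X + J: cost 2 + 4 = 6 ≤ 14, payoff 12 + 10 = 22.
X + B + J: cost 2 + 7 + 4 = 13 ≤ 14, payoff 12 + 6 + 10 = 28.
Best is X, B, and J with total payoff 28.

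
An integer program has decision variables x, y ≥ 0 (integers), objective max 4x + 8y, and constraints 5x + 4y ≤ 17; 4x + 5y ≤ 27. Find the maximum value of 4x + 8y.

The continuous relaxation peaks at (0, 4.25) with value 34.00; rounding to a feasible lattice point costs some objective.
(x,y)=(0,4): 5·0+4·4=16≤17, 4·0+5·4=20≤27, objective 32.
(x,y)=(1,3): 5·1+4·3=17≤17, 4·1+5·3=19≤27, objective 28.
(x,y)=(0,3): 5·0+4·3=12≤17, 4·0+5·3=15≤27, objective 24.
The best lattice point is (0,4), giving 32.

32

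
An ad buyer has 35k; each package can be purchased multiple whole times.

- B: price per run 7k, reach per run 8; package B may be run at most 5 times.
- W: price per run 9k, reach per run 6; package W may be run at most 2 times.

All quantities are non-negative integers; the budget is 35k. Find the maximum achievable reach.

Take 5×B: price 35 ≤ 35, reach 5·8 = 40.
B has the best ratio (8/7) and is taken to its limit of 5; remaining capacity is filled optimally with the others.

40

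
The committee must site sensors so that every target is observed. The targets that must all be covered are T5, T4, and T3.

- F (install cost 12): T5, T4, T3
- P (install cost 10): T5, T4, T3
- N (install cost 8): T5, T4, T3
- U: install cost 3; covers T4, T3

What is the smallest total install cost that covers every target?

8

The greedy cost-per-new-target heuristic would pick U and N for 11, but a cheaper cover exists.
N alone covers T5, T4, T3 — every target.
Total install cost: 8.
No cover costs less than 8.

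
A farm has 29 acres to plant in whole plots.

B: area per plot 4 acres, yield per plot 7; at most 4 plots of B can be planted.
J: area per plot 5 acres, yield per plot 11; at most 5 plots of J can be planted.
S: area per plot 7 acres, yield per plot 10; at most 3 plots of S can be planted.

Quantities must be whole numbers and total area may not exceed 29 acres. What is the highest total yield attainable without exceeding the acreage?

1×B and 5×J: area 29 ≤ 29, yield 1·7 + 5·11 = 62.
2×B and 4×J: area 28 ≤ 29, yield 2·7 + 4·11 = 58.
Best is 62.

62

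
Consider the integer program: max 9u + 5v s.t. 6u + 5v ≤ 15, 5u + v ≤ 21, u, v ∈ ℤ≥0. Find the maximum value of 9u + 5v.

18

(u,v)=(2,0) is feasible, giving 18.
(u,v)=(1,1) is feasible, giving 14.
The best lattice point is (2,0), giving 18.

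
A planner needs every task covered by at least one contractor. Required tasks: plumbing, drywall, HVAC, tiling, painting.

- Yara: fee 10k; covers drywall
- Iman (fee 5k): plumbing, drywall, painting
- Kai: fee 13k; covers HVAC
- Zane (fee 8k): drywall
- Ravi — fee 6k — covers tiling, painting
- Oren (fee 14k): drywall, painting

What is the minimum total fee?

Choose Iman, Kai, and Ravi: together they cover plumbing, drywall, HVAC, tiling, painting — every task.
Total fee: 5 + 13 + 6 = 24.
No cover costs less than 24.

24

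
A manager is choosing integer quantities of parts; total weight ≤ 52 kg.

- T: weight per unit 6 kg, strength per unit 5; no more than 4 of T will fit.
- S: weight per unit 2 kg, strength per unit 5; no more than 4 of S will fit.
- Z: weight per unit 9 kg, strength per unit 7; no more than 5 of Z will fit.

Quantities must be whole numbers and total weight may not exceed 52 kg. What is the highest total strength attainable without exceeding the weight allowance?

54

Take 4×T, 4×S, and 2×Z: weight 50 ≤ 52, strength 4·5 + 4·5 + 2·7 = 54.
S has the best ratio (5/2) and is taken to its limit of 4; remaining capacity is filled optimally with the others.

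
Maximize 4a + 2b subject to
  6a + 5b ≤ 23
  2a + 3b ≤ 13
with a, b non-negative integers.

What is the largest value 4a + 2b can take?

14

Relaxing integrality, the LP optimum is 15.33 at (a,b) = (3.83, 0), which is not an integer point.
(a,b)=(3,1): 6·3+5·1=23≤23, 2·3+3·1=9≤13, objective 14.
(a,b)=(3,0): 6·3+5·0=18≤23, 2·3+3·0=6≤13, objective 12.
(a,b)=(2,2): 6·2+5·2=22≤23, 2·2+3·2=10≤13, objective 12.
No feasible integer point exceeds 14.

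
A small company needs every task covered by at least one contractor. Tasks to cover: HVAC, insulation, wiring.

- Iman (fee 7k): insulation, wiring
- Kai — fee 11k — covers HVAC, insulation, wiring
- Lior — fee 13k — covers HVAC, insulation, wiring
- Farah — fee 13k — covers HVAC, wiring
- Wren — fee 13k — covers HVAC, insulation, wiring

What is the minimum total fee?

This is an integer covering problem.
The greedy cost-per-new-task heuristic would pick Iman and Kai for 18, but a cheaper cover exists.
Kai alone covers HVAC, insulation, wiring — every task.
Total fee: 11.
No cover costs less than 11.

11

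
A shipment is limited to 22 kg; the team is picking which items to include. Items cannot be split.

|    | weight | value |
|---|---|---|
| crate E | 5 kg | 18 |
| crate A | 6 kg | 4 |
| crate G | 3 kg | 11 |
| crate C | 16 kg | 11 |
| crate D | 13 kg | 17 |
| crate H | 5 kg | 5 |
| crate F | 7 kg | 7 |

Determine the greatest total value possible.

46

Take crate E, crate G, and crate D: weight 5 + 3 + 13 = 21 ≤ 22, value 18 + 11 + 17 = 46.
No other feasible combination does better.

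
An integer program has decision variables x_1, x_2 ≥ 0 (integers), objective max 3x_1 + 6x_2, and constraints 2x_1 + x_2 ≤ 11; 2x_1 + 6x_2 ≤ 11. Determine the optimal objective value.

Relaxing integrality, the LP optimum is 16.50 at (x_1,x_2) = (5.5, 0), which is not an integer point.
(x_1,x_2)=(5,0): 2·5+1·0=10≤11, 2·5+6·0=10≤11, objective 15.
(x_1,x_2)=(4,0): 2·4+1·0=8≤11, 2·4+6·0=8≤11, objective 12.
The best lattice point is (5,0), giving 15.

15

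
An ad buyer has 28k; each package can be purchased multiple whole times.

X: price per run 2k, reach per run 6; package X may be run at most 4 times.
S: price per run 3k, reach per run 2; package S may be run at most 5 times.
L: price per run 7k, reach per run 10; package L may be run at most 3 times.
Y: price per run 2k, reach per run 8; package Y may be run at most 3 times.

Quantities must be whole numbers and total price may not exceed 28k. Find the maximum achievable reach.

68

This is a bounded integer knapsack.
4×X, 2×L, and 3×Y: price 28 ≤ 28, reach 4·6 + 2·10 + 3·8 = 68.
3×X, 2×L, and 3×Y: price 26 ≤ 28, reach 3·6 + 2·10 + 3·8 = 62.
Best is 68.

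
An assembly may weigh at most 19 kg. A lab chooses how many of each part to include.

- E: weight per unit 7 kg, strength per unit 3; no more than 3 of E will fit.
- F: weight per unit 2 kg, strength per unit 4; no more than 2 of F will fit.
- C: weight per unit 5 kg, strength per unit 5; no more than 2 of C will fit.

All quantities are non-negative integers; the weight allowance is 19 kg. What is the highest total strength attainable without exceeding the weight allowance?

18

This is a bounded integer knapsack.
F has the best ratio (4/2); taking only F gives at most 2×4 = 8 (stopped by the supply cap of 2).
Mixing does better — 2×F and 2×C: weight 14 ≤ 19, strength 2·4 + 2·5 = 18.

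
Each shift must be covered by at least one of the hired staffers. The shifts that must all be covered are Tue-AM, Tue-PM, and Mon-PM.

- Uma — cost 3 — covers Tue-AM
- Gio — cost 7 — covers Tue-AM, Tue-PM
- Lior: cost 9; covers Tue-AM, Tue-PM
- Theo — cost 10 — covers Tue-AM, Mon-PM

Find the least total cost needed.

17

Choose Gio and Theo: together they cover Tue-AM, Tue-PM, Mon-PM — every shift.
Total cost: 7 + 10 = 17.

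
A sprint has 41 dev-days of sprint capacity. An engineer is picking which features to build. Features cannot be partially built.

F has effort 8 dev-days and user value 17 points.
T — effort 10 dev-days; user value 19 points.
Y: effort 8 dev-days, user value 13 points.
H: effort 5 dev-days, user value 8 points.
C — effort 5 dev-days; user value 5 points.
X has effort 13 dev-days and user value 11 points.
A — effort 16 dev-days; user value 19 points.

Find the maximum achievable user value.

This is a 0-1 knapsack instance.
Take F, T, H, and A: effort 8 + 10 + 5 + 16 = 39 ≤ 41, user value 17 + 19 + 8 + 19 = 63.
No other feasible combination does better.

63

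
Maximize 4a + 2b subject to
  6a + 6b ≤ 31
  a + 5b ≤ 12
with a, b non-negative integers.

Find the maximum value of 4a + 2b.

20

The continuous relaxation peaks at (5.17, 0) with value 20.67; rounding to a feasible lattice point costs some objective.
(a,b)=(5,0): 6·5+6·0=30≤31, 1·5+5·0=5≤12, objective 20.
(a,b)=(4,1): 6·4+6·1=30≤31, 1·4+5·1=9≤12, objective 18.
The best lattice point is (5,0), giving 20.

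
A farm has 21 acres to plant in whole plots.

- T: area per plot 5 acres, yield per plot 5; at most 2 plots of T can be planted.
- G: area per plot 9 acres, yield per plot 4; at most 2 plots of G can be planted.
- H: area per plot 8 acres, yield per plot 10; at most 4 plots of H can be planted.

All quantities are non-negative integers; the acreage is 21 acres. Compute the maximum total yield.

Take 1×T and 2×H: area 21 ≤ 21, yield 1·5 + 2·10 = 25.
No other integer combination yields more.

25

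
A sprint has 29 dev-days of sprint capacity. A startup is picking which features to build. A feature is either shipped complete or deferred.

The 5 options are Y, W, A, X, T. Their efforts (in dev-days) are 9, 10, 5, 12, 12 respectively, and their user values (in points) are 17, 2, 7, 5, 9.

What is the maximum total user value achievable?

Allowing fractional choices, the relaxed optimum would be about 34.2, but features are indivisible.
Y + A + T: effort 9 + 5 + 12 = 26 ≤ 29, user value 17 + 7 + 9 = 33.
Y + A + X: effort 9 + 5 + 12 = 26 ≤ 29, user value 17 + 7 + 5 = 29.
Best is Y, A, and T with total user value 33.

33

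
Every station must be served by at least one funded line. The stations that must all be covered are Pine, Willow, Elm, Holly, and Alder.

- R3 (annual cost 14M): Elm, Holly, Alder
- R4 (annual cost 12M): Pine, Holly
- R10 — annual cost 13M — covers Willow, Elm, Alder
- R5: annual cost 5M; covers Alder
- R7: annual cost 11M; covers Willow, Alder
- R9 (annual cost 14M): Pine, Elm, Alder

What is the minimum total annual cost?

Choose R4 and R10: together they cover Pine, Willow, Elm, Holly, Alder — every station.
Total annual cost: 12 + 13 = 25.
No cover costs less than 25.

25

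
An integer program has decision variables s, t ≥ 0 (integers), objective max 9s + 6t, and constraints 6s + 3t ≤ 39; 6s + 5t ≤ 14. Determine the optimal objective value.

18

The continuous relaxation peaks at (2.33, 0) with value 21.00; rounding to a feasible lattice point costs some objective.
(s,t)=(2,0): 6·2+3·0=12≤39, 6·2+5·0=12≤14, objective 18.
(s,t)=(1,1): 6·1+3·1=9≤39, 6·1+5·1=11≤14, objective 15.
No feasible integer point exceeds 18.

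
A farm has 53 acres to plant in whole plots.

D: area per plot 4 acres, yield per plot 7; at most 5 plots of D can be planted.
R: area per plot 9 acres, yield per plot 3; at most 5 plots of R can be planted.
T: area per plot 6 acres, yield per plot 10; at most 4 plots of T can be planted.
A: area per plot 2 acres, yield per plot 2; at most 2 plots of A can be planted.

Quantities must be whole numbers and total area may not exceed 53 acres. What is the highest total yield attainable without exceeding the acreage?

5×D, 1×R, and 4×T: area 53 ≤ 53, yield 5·7 + 1·3 + 4·10 = 78.
5×D, 4×T, and 2×A: area 48 ≤ 53, yield 5·7 + 4·10 + 2·2 = 79.
Best is 79.

79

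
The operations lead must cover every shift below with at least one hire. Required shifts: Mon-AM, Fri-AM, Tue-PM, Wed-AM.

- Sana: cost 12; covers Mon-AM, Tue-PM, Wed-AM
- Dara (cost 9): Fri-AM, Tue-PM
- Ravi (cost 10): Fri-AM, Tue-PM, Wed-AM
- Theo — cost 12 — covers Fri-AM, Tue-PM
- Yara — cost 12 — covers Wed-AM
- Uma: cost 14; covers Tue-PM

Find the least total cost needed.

The greedy cost-per-new-shift heuristic would pick Ravi and Sana for 22, but a cheaper cover exists.
Choose Sana and Dara: together they cover Mon-AM, Fri-AM, Tue-PM, Wed-AM — every shift.
Total cost: 12 + 9 = 21.
No cover costs less than 21.

21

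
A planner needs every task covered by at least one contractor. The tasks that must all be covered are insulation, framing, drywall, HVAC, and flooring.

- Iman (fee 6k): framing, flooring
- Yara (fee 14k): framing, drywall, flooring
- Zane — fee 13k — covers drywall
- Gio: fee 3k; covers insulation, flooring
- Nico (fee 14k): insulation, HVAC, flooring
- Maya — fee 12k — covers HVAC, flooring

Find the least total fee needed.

Choose Yara and Nico: together they cover insulation, framing, drywall, HVAC, flooring — every task.
Total fee: 14 + 14 = 28.

28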